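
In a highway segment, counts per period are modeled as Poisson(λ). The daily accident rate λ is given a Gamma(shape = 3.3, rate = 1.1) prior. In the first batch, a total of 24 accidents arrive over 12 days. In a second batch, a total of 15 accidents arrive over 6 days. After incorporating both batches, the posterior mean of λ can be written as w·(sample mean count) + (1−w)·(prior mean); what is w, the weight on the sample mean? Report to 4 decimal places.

0.9424

With a Gamma(shape α, rate β) prior, the Poisson likelihood is conjugate: the posterior is Gamma(α + ΣXᵢ, β + n).
Total number of days: n = 12 + 6 = 18.
Posterior mean = (α₀+S)/(β₀+n) = [n/(β₀+n)]·(S/n) + [β₀/(β₀+n)]·(α₀/β₀), so only n and β₀ enter the weight.
Weight on data w = n/(β₀+n) = 18/(1.1+18) = 18/19.1 = 0.9424.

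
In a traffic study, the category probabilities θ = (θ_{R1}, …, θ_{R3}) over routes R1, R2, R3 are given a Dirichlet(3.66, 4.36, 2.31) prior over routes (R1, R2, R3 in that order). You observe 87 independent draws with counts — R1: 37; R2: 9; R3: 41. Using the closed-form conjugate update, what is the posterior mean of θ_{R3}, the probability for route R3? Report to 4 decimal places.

0.4450

The Dirichlet prior is conjugate to the Multinomial likelihood: each posterior αⱼ = prior αⱼ + observed count nⱼ.
Posterior concentration: (40.66, 13.36, 43.31), total = 97.33.
E[θ_{R3}|data] = α_{R3}/Σα = 43.31/97.33 = 0.4450.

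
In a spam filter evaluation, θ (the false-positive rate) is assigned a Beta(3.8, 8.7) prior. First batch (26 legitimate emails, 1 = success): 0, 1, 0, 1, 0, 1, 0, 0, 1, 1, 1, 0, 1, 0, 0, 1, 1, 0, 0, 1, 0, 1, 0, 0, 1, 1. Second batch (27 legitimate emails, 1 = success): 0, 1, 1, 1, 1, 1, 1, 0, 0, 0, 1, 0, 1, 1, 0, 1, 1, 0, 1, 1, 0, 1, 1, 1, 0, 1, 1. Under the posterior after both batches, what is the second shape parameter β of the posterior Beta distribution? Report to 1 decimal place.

The Beta prior is conjugate to a Binomial/Bernoulli likelihood; the update adds successes to α and failures to β.
After batch 1: Beta(3.8+13, 8.7+13) = Beta(16.8, 21.7).
After batch 2: Beta(16.8+18, 21.7+9) = Beta(34.8, 30.7).
Posterior β = 30.7.

30.7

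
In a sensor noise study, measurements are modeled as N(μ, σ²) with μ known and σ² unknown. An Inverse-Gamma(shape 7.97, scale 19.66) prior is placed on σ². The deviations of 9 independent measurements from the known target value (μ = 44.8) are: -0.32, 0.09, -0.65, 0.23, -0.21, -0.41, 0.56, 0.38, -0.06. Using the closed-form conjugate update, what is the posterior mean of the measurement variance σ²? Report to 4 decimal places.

1.7689

With known mean μ and an Inverse-Gamma(α, β) prior on σ², the Normal likelihood is conjugate: posterior is Inv-Gamma(α + n/2, β + Σ(xᵢ−μ)²/2).
Σ(xᵢ−μ)² = (-0.32)² + (0.09)² + (-0.65)² + (0.23)² + (-0.21)² + (-0.41)² + (0.56)² + (0.38)² + (-0.06)² = 1.2597.
Posterior: Inv-Gamma(7.97 + 9/2, 19.66 + 1.2597/2) = Inv-Gamma(12.47, 20.28985).
E[σ²|data] = β/(α−1) = 20.28985/11.47 = 1.7689.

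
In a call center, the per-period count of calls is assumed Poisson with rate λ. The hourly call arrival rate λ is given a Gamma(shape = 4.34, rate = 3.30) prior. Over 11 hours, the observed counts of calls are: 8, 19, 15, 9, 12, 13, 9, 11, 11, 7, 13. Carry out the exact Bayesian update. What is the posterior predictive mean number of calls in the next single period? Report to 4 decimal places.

With a Gamma(shape α, rate β) prior, the Poisson likelihood is conjugate: the posterior is Gamma(α + ΣXᵢ, β + n).
Sum of counts S = 127 over n = 11 hours.
Posterior: Gamma(α+S, β+n) = Gamma(4.34+127, 3.30+11) = Gamma(131.34, 14.30).
The predictive distribution for one future period is NegBinom with mean α/β = 9.1846.

9.1846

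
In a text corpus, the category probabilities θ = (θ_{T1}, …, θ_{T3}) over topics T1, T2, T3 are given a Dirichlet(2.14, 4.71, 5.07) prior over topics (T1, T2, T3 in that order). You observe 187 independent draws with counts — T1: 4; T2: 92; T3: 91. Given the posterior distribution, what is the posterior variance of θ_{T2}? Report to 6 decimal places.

0.001250

The Dirichlet prior is conjugate to the Multinomial likelihood: each posterior αⱼ = prior αⱼ + observed count nⱼ.
Posterior concentration: (6.14, 96.71, 96.07), total = 198.92.
Var[θ_j] = α_j(Σα−α_j)/((Σα)²(Σα+1)) = 96.71·102.21/(198.92²·199.92) = 0.001250.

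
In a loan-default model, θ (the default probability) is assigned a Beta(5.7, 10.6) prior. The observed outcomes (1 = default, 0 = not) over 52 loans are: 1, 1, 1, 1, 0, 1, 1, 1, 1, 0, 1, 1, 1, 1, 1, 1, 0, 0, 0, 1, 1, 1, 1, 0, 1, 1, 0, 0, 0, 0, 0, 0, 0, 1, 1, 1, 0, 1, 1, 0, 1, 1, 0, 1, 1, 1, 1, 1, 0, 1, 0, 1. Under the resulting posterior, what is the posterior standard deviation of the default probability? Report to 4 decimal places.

The Beta prior is conjugate to a Binomial/Bernoulli likelihood; the update adds successes to α and failures to β.
Posterior: Beta(α+k, β+n−k) = Beta(5.7+34, 10.6+18) = Beta(39.7, 28.6).
Var = αβ/((α+β)²(α+β+1)) = 39.7·28.6/(68.3²·69.3) = 0.00351222; SD = √0.00351222 = 0.0593.

0.0593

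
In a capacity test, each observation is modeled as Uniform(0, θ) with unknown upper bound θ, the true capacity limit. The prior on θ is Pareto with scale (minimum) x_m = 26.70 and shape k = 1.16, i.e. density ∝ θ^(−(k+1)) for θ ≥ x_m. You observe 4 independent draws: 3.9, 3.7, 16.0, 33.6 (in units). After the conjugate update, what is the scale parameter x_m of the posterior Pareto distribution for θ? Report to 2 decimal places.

A Pareto(scale x_m, shape k) prior on the upper bound θ of Uniform(0, θ) is conjugate: posterior is Pareto(max(x_m, max xᵢ), k + n).
Sample maximum = 33.6; prior scale x_m = 26.70 → posterior scale = max = 33.60.
Posterior shape = 1.16 + 4 = 5.16.
Posterior scale x_m = 33.60.

33.60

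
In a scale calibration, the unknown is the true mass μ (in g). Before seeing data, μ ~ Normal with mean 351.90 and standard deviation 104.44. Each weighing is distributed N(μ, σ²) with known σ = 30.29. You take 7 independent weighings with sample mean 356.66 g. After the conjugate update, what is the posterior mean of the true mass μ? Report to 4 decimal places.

For Normal data with known variance σ², a Normal(μ₀, σ₀²) prior on μ is conjugate. Posterior precision = 1/σ₀² + n/σ²; posterior mean is the precision-weighted average of μ₀ and x̄.
n·x̄ = 7·356.66 = 2496.62.
σ₀² = 104.44² = 10907.7136, σ² = 30.29² = 917.4841; σ² + n·σ₀² = 917.4841 + 7·10907.7136 = 77271.4793.
Posterior mean = (μ₀/σ₀² + n·x̄/σ²)/(1/σ₀² + n/σ²) = (σ²·μ₀ + σ₀²·n·x̄)/(σ² + n·σ₀²) = (917.4841·351.90 + 10907.7136·2496.62)/77271.4793 = 27555278.582822/77271.4793 = 356.6035.

356.6035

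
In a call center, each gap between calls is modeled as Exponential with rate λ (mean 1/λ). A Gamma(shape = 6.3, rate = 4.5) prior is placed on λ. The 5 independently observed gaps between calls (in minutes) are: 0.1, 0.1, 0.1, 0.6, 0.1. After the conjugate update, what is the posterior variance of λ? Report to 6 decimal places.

0.373554

With a Gamma(shape α, rate β) prior on the exponential rate λ, the posterior after n observations with total T = Σxᵢ is Gamma(α+n, β+T).
Sum of observations T = 1.0 minutes; n = 5.
Posterior: Gamma(6.3+5, 4.5+1.0) = Gamma(11.3, 5.5).
Var = α/β² = 0.373554.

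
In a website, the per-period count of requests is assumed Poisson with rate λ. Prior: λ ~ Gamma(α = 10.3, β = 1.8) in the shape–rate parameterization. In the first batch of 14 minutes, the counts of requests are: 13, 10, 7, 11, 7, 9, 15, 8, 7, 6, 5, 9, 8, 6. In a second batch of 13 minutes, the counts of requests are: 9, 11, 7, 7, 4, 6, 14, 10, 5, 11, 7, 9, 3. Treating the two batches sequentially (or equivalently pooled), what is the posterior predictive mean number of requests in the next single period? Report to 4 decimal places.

With a Gamma(shape α, rate β) prior, the Poisson likelihood is conjugate: the posterior is Gamma(α + ΣXᵢ, β + n).
Batch 1: sum of counts S = 121 over n = 14 minutes.
After batch 1: Gamma(α+S, β+n) = Gamma(10.3+121, 1.8+14) = Gamma(131.3, 15.8).
Batch 2: sum of counts S = 103 over n = 13 minutes.
After batch 2: Gamma(α+S, β+n) = Gamma(131.3+103, 15.8+13) = Gamma(234.3, 28.8).
The predictive distribution for one future period is NegBinom with mean α/β = 8.1354.

8.1354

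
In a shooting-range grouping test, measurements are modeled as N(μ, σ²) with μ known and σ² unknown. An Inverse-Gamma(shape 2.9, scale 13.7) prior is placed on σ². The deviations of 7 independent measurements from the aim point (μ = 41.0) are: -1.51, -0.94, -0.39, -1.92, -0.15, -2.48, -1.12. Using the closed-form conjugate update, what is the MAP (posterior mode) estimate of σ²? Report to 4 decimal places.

With known mean μ and an Inverse-Gamma(α, β) prior on σ², the Normal likelihood is conjugate: posterior is Inv-Gamma(α + n/2, β + Σ(xᵢ−μ)²/2).
Σ(xᵢ−μ)² = (-1.51)² + (-0.94)² + (-0.39)² + (-1.92)² + (-0.15)² + (-2.48)² + (-1.12)² = 14.4295.
Posterior: Inv-Gamma(2.9 + 7/2, 13.7 + 14.4295/2) = Inv-Gamma(6.40, 20.91475).
Mode = β/(α+1) = 20.91475/7.40 = 2.8263.

2.8263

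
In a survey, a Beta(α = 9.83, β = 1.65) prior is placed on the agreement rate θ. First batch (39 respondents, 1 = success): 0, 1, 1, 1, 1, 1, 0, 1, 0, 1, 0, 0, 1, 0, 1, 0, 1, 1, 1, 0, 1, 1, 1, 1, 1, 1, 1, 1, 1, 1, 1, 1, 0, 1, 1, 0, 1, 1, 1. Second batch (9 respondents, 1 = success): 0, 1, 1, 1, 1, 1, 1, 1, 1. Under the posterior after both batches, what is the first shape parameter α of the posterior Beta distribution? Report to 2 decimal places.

46.83

The Beta prior is conjugate to a Binomial/Bernoulli likelihood; the update adds successes to α and failures to β.
After batch 1: Beta(9.83+29, 1.65+10) = Beta(38.83, 11.65).
After batch 2: Beta(38.83+8, 11.65+1) = Beta(46.83, 12.65).
Posterior α = 46.83.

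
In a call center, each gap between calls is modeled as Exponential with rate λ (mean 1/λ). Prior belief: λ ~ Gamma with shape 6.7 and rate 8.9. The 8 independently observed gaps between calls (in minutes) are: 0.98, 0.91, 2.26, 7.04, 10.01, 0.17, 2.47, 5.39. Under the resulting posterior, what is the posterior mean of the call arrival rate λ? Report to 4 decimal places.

With a Gamma(shape α, rate β) prior on the exponential rate λ, the posterior after n observations with total T = Σxᵢ is Gamma(α+n, β+T).
Sum of observations T = 29.23 minutes; n = 8.
Posterior: Gamma(6.7+8, 8.9+29.23) = Gamma(14.7, 38.13).
Posterior mean of λ = α/β = 14.7/38.13 = 0.3855.

0.3855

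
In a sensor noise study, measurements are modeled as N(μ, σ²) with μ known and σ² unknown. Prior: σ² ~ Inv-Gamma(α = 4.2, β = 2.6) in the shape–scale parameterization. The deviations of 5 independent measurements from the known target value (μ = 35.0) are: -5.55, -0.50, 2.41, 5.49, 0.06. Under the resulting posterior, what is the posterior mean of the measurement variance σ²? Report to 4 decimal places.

6.3337

With known mean μ and an Inverse-Gamma(α, β) prior on σ², the Normal likelihood is conjugate: posterior is Inv-Gamma(α + n/2, β + Σ(xᵢ−μ)²/2).
Σ(xᵢ−μ)² = (-5.55)² + (-0.50)² + (2.41)² + (5.49)² + (0.06)² = 67.0043.
Posterior: Inv-Gamma(4.2 + 5/2, 2.6 + 67.0043/2) = Inv-Gamma(6.70, 36.10215).
E[σ²|data] = β/(α−1) = 36.10215/5.70 = 6.3337.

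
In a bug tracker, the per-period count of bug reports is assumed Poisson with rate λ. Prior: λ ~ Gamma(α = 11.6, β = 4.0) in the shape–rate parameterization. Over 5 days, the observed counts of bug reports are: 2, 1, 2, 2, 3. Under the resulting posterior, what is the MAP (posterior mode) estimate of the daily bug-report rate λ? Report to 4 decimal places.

With a Gamma(shape α, rate β) prior, the Poisson likelihood is conjugate: the posterior is Gamma(α + ΣXᵢ, β + n).
Sum of counts S = 10 over n = 5 days.
Posterior: Gamma(α+S, β+n) = Gamma(11.6+10, 4.0+5) = Gamma(21.6, 9.0).
Mode of Gamma(α,β) for α≥1 is (α−1)/β = 20.6/9.0 = 2.2889.

2.2889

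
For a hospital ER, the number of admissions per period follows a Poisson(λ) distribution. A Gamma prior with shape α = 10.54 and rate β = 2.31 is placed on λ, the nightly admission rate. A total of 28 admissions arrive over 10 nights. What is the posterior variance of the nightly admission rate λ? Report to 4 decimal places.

With a Gamma(shape α, rate β) prior, the Poisson likelihood is conjugate: the posterior is Gamma(α + ΣXᵢ, β + n).
Posterior: Gamma(α+S, β+n) = Gamma(10.54+28, 2.31+10) = Gamma(38.54, 12.31).
Var = α/β² = 38.54/12.31² = 0.2543.

0.2543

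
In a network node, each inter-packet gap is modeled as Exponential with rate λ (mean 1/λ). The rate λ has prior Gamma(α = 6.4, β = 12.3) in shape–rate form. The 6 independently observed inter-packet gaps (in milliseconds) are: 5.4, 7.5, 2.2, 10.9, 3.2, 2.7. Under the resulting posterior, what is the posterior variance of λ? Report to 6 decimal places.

0.006347

With a Gamma(shape α, rate β) prior on the exponential rate λ, the posterior after n observations with total T = Σxᵢ is Gamma(α+n, β+T).
Sum of observations T = 31.9 milliseconds; n = 6.
Posterior: Gamma(6.4+6, 12.3+31.9) = Gamma(12.4, 44.2).
Var = α/β² = 0.006347.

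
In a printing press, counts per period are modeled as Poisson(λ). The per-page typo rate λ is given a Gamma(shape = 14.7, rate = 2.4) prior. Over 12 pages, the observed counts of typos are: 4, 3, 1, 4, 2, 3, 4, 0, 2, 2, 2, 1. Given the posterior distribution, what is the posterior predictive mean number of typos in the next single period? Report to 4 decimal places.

With a Gamma(shape α, rate β) prior, the Poisson likelihood is conjugate: the posterior is Gamma(α + ΣXᵢ, β + n).
Sum of counts S = 28 over n = 12 pages.
Posterior: Gamma(α+S, β+n) = Gamma(14.7+28, 2.4+12) = Gamma(42.7, 14.4).
The predictive distribution for one future period is NegBinom with mean α/β = 2.9653.

2.9653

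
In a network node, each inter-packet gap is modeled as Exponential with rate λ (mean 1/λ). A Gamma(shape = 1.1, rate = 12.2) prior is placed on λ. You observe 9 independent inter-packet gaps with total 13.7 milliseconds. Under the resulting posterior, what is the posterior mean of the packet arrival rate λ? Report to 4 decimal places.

With a Gamma(shape α, rate β) prior on the exponential rate λ, the posterior after n observations with total T = Σxᵢ is Gamma(α+n, β+T).
Posterior: Gamma(1.1+9, 12.2+13.7) = Gamma(10.1, 25.9).
Posterior mean of λ = α/β = 10.1/25.9 = 0.3900.

0.3900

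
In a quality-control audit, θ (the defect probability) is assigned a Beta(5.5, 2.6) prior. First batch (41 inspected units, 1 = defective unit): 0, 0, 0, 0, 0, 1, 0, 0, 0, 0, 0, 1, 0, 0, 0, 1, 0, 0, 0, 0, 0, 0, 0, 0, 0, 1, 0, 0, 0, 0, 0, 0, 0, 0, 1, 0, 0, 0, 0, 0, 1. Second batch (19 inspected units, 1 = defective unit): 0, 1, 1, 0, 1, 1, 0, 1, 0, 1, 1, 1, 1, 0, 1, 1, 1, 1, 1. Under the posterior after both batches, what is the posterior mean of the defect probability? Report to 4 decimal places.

The Beta prior is conjugate to a Binomial/Bernoulli likelihood; the update adds successes to α and failures to β.
After batch 1: Beta(5.5+6, 2.6+35) = Beta(11.5, 37.6).
After batch 2: Beta(11.5+14, 37.6+5) = Beta(25.5, 42.6).
Posterior mean = α/(α+β) = 25.5/68.1 = 0.3744.

0.3744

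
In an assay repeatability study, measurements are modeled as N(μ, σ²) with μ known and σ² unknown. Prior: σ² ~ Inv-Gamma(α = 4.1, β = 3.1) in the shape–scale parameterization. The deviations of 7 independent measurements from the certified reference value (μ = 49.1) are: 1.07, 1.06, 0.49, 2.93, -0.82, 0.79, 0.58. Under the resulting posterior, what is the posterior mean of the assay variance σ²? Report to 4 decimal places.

With known mean μ and an Inverse-Gamma(α, β) prior on σ², the Normal likelihood is conjugate: posterior is Inv-Gamma(α + n/2, β + Σ(xᵢ−μ)²/2).
Σ(xᵢ−μ)² = (1.07)² + (1.06)² + (0.49)² + (2.93)² + (-0.82)² + (0.79)² + (0.58)² = 12.7264.
Posterior: Inv-Gamma(4.1 + 7/2, 3.1 + 12.7264/2) = Inv-Gamma(7.60, 9.46320).
E[σ²|data] = β/(α−1) = 9.46320/6.60 = 1.4338.

1.4338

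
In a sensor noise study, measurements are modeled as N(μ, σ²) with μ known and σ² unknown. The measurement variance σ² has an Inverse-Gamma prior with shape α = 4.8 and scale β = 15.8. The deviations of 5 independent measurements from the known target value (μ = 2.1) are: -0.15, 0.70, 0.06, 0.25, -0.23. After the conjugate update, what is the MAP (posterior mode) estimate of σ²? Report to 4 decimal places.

1.9417

With known mean μ and an Inverse-Gamma(α, β) prior on σ², the Normal likelihood is conjugate: posterior is Inv-Gamma(α + n/2, β + Σ(xᵢ−μ)²/2).
Σ(xᵢ−μ)² = (-0.15)² + (0.70)² + (0.06)² + (0.25)² + (-0.23)² = 0.6315.
Posterior: Inv-Gamma(4.8 + 5/2, 15.8 + 0.6315/2) = Inv-Gamma(7.30, 16.11575).
Mode = β/(α+1) = 16.11575/8.30 = 1.9417.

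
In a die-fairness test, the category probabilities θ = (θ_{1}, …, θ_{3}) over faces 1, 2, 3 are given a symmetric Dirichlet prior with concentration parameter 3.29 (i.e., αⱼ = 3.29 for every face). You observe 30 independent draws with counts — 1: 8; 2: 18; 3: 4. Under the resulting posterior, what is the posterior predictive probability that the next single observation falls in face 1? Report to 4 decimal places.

0.2832

The Dirichlet prior is conjugate to the Multinomial likelihood: each posterior αⱼ = prior αⱼ + observed count nⱼ.
Posterior concentration: (11.29, 21.29, 7.29), total = 39.87.
P(next = 1 | data) = α_{1}/Σα = 0.2832.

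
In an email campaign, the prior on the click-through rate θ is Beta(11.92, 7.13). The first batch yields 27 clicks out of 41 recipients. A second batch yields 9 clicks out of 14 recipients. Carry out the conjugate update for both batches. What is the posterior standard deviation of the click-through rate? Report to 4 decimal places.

The Beta prior is conjugate to a Binomial/Bernoulli likelihood; the update adds successes to α and failures to β.
After batch 1: Beta(11.92+27, 7.13+14) = Beta(38.92, 21.13).
After batch 2: Beta(38.92+9, 21.13+5) = Beta(47.92, 26.13).
Var = αβ/((α+β)²(α+β+1)) = 47.92·26.13/(74.05²·75.05) = 0.00304267; SD = √0.00304267 = 0.0552.

0.0552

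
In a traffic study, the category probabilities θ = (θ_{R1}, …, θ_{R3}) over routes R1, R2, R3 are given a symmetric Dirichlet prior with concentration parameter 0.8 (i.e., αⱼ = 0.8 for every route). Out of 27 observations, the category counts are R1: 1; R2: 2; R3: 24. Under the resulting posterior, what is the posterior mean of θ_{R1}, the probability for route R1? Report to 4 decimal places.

0.0612

The Dirichlet prior is conjugate to the Multinomial likelihood: each posterior αⱼ = prior αⱼ + observed count nⱼ.
Posterior concentration: (1.8, 2.8, 24.8), total = 29.4.
E[θ_{R1}|data] = α_{R1}/Σα = 1.8/29.4 = 0.0612.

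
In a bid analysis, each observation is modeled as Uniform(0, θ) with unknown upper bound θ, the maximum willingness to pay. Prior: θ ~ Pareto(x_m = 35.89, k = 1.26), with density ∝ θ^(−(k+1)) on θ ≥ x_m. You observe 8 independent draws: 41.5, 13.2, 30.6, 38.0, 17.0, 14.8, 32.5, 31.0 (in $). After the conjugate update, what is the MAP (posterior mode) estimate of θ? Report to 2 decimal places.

A Pareto(scale x_m, shape k) prior on the upper bound θ of Uniform(0, θ) is conjugate: posterior is Pareto(max(x_m, max xᵢ), k + n).
Sample maximum = 41.5; prior scale x_m = 35.89 → posterior scale = max = 41.50.
Posterior shape = 1.26 + 8 = 9.26.
The Pareto density is decreasing on [x_m, ∞), so the mode is x_m = 41.50.

41.50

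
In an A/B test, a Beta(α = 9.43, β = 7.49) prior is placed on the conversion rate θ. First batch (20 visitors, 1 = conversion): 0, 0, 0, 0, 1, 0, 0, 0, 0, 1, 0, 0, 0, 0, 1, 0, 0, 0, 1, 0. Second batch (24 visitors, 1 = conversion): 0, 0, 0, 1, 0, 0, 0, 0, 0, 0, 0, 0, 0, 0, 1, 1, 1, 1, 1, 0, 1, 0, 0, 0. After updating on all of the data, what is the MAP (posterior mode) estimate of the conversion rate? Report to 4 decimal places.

0.3298

The Beta prior is conjugate to a Binomial/Bernoulli likelihood; the update adds successes to α and failures to β.
After batch 1: Beta(9.43+4, 7.49+16) = Beta(13.43, 23.49).
After batch 2: Beta(13.43+7, 23.49+17) = Beta(20.43, 40.49).
Mode of Beta(a,b) for a,b>1 is (a−1)/(a+b−2) = 19.43/58.92 = 0.3298.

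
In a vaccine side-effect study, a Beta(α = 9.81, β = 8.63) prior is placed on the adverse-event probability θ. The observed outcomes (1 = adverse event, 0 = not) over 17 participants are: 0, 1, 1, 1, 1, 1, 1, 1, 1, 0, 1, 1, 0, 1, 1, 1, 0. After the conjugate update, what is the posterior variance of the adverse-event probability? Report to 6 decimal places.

0.006295

The Beta prior is conjugate to a Binomial/Bernoulli likelihood; the update adds successes to α and failures to β.
Posterior: Beta(α+k, β+n−k) = Beta(9.81+13, 8.63+4) = Beta(22.81, 12.63).
Var = αβ/((α+β)²(α+β+1)) = 22.81·12.63/(35.44²·36.44) = 0.006295.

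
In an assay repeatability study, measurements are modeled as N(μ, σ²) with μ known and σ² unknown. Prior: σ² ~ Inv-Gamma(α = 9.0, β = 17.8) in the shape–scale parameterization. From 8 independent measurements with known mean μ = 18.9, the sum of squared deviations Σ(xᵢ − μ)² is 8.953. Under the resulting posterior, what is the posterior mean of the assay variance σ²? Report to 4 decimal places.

With known mean μ and an Inverse-Gamma(α, β) prior on σ², the Normal likelihood is conjugate: posterior is Inv-Gamma(α + n/2, β + Σ(xᵢ−μ)²/2).
Posterior: Inv-Gamma(9.0 + 8/2, 17.8 + 8.953/2) = Inv-Gamma(13.00, 22.2765).
E[σ²|data] = β/(α−1) = 22.2765/12.00 = 1.8564.

1.8564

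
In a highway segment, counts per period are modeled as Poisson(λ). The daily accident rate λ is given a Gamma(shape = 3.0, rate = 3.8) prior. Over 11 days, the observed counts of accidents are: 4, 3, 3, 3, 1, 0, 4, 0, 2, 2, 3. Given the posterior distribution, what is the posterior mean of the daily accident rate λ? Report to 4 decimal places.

1.8919

With a Gamma(shape α, rate β) prior, the Poisson likelihood is conjugate: the posterior is Gamma(α + ΣXᵢ, β + n).
Sum of counts S = 25 over n = 11 days.
Posterior: Gamma(α+S, β+n) = Gamma(3.0+25, 3.8+11) = Gamma(28.0, 14.8).
Posterior mean = α/β = 28.0/14.8 = 1.8919.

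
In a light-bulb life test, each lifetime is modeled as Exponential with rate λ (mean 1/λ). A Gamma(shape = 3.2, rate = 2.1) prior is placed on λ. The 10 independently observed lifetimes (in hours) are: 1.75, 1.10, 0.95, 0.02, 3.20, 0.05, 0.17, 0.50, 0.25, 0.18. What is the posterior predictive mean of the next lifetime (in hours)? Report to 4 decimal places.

With a Gamma(shape α, rate β) prior on the exponential rate λ, the posterior after n observations with total T = Σxᵢ is Gamma(α+n, β+T).
Sum of observations T = 8.17 hours; n = 10.
Posterior: Gamma(3.2+10, 2.1+8.17) = Gamma(13.2, 10.27).
The predictive distribution for the next observation is Lomax; its mean is β/(α−1) = 10.27/12.2 = 0.8418.

0.8418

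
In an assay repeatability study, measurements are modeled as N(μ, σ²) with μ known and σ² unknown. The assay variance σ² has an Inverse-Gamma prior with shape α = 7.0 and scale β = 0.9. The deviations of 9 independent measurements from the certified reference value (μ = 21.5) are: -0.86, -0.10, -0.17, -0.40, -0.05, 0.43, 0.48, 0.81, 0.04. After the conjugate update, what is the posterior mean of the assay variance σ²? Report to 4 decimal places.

0.1816

With known mean μ and an Inverse-Gamma(α, β) prior on σ², the Normal likelihood is conjugate: posterior is Inv-Gamma(α + n/2, β + Σ(xᵢ−μ)²/2).
Σ(xᵢ−μ)² = (-0.86)² + (-0.10)² + (-0.17)² + (-0.40)² + (-0.05)² + (0.43)² + (0.48)² + (0.81)² + (0.04)² = 2.0140.
Posterior: Inv-Gamma(7.0 + 9/2, 0.9 + 2.0140/2) = Inv-Gamma(11.50, 1.90700).
E[σ²|data] = β/(α−1) = 1.90700/10.50 = 0.1816.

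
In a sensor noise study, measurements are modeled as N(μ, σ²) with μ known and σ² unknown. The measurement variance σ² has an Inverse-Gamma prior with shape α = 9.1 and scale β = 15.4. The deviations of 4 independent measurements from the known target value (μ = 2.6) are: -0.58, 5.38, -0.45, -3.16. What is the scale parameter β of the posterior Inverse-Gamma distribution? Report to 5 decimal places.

With known mean μ and an Inverse-Gamma(α, β) prior on σ², the Normal likelihood is conjugate: posterior is Inv-Gamma(α + n/2, β + Σ(xᵢ−μ)²/2).
Σ(xᵢ−μ)² = (-0.58)² + (5.38)² + (-0.45)² + (-3.16)² = 39.4689.
Posterior: Inv-Gamma(9.1 + 4/2, 15.4 + 39.4689/2) = Inv-Gamma(11.10, 35.13445).
Posterior β = 35.13445.

35.13445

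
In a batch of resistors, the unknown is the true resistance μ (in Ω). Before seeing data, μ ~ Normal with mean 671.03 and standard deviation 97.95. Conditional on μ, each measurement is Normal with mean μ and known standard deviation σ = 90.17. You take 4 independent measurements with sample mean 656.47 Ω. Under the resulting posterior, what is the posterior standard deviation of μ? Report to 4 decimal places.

40.9548

For Normal data with known variance σ², a Normal(μ₀, σ₀²) prior on μ is conjugate. Posterior precision = 1/σ₀² + n/σ²; posterior mean is the precision-weighted average of μ₀ and x̄.
σ₀² = 97.95² = 9594.2025, σ² = 90.17² = 8130.6289; σ² + n·σ₀² = 8130.6289 + 4·9594.2025 = 46507.4389.
Posterior precision = 1/σ₀² + n/σ² = 1/9594.2025 + 4/8130.6289 = (σ² + n·σ₀²)/(σ₀²σ²) = 46507.4389/(9594.2025·8130.6289); posterior variance σₙ² = σ₀²σ²/(σ² + n·σ₀²) = 9594.2025·8130.6289/46507.4389 = 1677.299416.
Posterior SD = √σₙ² = √(9594.2025·8130.6289/46507.4389) = 40.9548.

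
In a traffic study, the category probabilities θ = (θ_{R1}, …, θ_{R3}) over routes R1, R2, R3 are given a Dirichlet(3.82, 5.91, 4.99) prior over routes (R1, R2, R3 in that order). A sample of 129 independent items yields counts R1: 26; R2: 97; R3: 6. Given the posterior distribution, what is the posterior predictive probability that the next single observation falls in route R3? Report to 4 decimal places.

The Dirichlet prior is conjugate to the Multinomial likelihood: each posterior αⱼ = prior αⱼ + observed count nⱼ.
Posterior concentration: (29.82, 102.91, 10.99), total = 143.72.
P(next = R3 | data) = α_{R3}/Σα = 0.0765.

0.0765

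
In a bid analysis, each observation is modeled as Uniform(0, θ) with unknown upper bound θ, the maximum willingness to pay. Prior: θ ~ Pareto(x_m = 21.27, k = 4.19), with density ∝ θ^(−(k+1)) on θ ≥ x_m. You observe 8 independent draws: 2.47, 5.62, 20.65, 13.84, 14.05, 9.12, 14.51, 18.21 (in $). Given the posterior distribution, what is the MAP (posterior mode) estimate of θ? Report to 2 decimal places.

A Pareto(scale x_m, shape k) prior on the upper bound θ of Uniform(0, θ) is conjugate: posterior is Pareto(max(x_m, max xᵢ), k + n).
Sample maximum = 20.65; prior scale x_m = 21.27 → posterior scale = max = 21.27.
Posterior shape = 4.19 + 8 = 12.19.
The Pareto density is decreasing on [x_m, ∞), so the mode is x_m = 21.27.

21.27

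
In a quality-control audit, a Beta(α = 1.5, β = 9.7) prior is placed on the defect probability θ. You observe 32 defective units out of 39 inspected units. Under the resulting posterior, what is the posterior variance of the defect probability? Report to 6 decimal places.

0.004336

The Beta prior is conjugate to a Binomial/Bernoulli likelihood; the update adds successes to α and failures to β.
Posterior: Beta(α+k, β+n−k) = Beta(1.5+32, 9.7+7) = Beta(33.5, 16.7).
Var = αβ/((α+β)²(α+β+1)) = 33.5·16.7/(50.2²·51.2) = 0.004336.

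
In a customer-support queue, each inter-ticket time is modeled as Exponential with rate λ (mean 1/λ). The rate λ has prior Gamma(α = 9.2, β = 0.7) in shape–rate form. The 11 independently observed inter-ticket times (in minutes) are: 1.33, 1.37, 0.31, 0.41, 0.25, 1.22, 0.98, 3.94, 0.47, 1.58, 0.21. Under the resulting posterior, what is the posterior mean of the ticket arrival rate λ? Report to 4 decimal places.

1.5818

With a Gamma(shape α, rate β) prior on the exponential rate λ, the posterior after n observations with total T = Σxᵢ is Gamma(α+n, β+T).
Sum of observations T = 12.07 minutes; n = 11.
Posterior: Gamma(9.2+11, 0.7+12.07) = Gamma(20.2, 12.77).
Posterior mean of λ = α/β = 20.2/12.77 = 1.5818.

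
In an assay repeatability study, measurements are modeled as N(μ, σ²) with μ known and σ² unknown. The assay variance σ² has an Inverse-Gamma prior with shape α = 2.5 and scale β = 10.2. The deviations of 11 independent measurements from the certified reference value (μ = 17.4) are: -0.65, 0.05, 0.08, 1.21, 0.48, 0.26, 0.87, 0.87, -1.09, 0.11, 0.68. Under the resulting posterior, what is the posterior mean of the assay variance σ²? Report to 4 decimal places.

1.8407

With known mean μ and an Inverse-Gamma(α, β) prior on σ², the Normal likelihood is conjugate: posterior is Inv-Gamma(α + n/2, β + Σ(xᵢ−μ)²/2).
Σ(xᵢ−μ)² = (-0.65)² + (0.05)² + (0.08)² + (1.21)² + (0.48)² + (0.26)² + (0.87)² + (0.87)² + (-1.09)² + (0.11)² + (0.68)² = 5.3699.
Posterior: Inv-Gamma(2.5 + 11/2, 10.2 + 5.3699/2) = Inv-Gamma(8.00, 12.88495).
E[σ²|data] = β/(α−1) = 12.88495/7.00 = 1.8407.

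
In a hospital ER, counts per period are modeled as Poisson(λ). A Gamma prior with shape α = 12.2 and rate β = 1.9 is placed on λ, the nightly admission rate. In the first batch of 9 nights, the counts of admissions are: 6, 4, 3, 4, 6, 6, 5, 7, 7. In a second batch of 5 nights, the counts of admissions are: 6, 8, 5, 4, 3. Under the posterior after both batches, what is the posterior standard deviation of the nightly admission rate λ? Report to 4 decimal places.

With a Gamma(shape α, rate β) prior, the Poisson likelihood is conjugate: the posterior is Gamma(α + ΣXᵢ, β + n).
Batch 1: sum of counts S = 48 over n = 9 nights.
After batch 1: Gamma(α+S, β+n) = Gamma(12.2+48, 1.9+9) = Gamma(60.2, 10.9).
Batch 2: sum of counts S = 26 over n = 5 nights.
After batch 2: Gamma(α+S, β+n) = Gamma(60.2+26, 10.9+5) = Gamma(86.2, 15.9).
SD = √α/β = √86.2/15.9 = 0.5839.

0.5839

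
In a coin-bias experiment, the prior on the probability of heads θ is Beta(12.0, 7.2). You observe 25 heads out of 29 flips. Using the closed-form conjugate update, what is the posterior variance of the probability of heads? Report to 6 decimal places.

The Beta prior is conjugate to a Binomial/Bernoulli likelihood; the update adds successes to α and failures to β.
Posterior: Beta(α+k, β+n−k) = Beta(12.0+25, 7.2+4) = Beta(37.0, 11.2).
Var = αβ/((α+β)²(α+β+1)) = 37.0·11.2/(48.2²·49.2) = 0.003625.

0.003625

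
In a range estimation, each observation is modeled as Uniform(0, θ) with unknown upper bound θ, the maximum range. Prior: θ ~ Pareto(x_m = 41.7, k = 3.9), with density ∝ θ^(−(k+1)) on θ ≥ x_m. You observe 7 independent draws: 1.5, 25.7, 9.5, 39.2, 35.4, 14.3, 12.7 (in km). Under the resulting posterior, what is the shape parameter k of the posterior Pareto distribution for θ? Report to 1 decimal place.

10.9

A Pareto(scale x_m, shape k) prior on the upper bound θ of Uniform(0, θ) is conjugate: posterior is Pareto(max(x_m, max xᵢ), k + n).
Sample maximum = 39.2; prior scale x_m = 41.7 → posterior scale = max = 41.7.
Posterior shape = 3.9 + 7 = 10.9.
Posterior shape k = 10.9.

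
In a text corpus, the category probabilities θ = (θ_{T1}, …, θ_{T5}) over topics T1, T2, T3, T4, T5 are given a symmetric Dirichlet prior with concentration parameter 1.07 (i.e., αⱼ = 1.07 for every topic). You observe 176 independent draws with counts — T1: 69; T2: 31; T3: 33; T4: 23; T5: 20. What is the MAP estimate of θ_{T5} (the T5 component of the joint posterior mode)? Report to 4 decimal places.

0.1138

The Dirichlet prior is conjugate to the Multinomial likelihood: each posterior αⱼ = prior αⱼ + observed count nⱼ.
Posterior concentration: (70.07, 32.07, 34.07, 24.07, 21.07), total = 181.35.
Joint mode component: (α_{T5}−1)/(Σα−K) = 20.07/176.35 = 0.1138.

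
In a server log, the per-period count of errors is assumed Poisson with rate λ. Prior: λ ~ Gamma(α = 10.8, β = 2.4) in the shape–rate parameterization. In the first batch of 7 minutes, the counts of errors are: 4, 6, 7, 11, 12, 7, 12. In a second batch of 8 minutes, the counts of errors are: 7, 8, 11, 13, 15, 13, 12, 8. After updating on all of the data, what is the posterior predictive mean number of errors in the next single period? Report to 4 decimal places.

With a Gamma(shape α, rate β) prior, the Poisson likelihood is conjugate: the posterior is Gamma(α + ΣXᵢ, β + n).
Batch 1: sum of counts S = 59 over n = 7 minutes.
After batch 1: Gamma(α+S, β+n) = Gamma(10.8+59, 2.4+7) = Gamma(69.8, 9.4).
Batch 2: sum of counts S = 87 over n = 8 minutes.
After batch 2: Gamma(α+S, β+n) = Gamma(69.8+87, 9.4+8) = Gamma(156.8, 17.4).
The predictive distribution for one future period is NegBinom with mean α/β = 9.0115.

9.0115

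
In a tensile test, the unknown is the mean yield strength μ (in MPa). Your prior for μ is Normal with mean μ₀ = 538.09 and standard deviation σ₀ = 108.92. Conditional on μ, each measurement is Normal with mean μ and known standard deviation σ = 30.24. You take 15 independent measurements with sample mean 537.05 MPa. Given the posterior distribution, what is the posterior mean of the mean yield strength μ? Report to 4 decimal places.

For Normal data with known variance σ², a Normal(μ₀, σ₀²) prior on μ is conjugate. Posterior precision = 1/σ₀² + n/σ²; posterior mean is the precision-weighted average of μ₀ and x̄.
n·x̄ = 15·537.05 = 8055.75.
σ₀² = 108.92² = 11863.5664, σ² = 30.24² = 914.4576; σ² + n·σ₀² = 914.4576 + 15·11863.5664 = 178867.9536.
Posterior mean = (μ₀/σ₀² + n·x̄/σ²)/(1/σ₀² + n/σ²) = (σ²·μ₀ + σ₀²·n·x̄)/(σ² + n·σ₀²) = (914.4576·538.09 + 11863.5664·8055.75)/178867.9536 = 96061985.516784/178867.9536 = 537.0553.

537.0553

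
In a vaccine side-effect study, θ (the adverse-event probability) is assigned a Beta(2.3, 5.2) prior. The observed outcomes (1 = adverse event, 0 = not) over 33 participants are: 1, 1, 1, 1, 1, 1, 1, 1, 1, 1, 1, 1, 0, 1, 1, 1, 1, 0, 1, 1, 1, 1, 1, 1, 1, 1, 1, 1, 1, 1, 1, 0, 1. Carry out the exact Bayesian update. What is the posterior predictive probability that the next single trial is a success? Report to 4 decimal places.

0.7975

The Beta prior is conjugate to a Binomial/Bernoulli likelihood; the update adds successes to α and failures to β.
Posterior: Beta(α+k, β+n−k) = Beta(2.3+30, 5.2+3) = Beta(32.3, 8.2).
For a single future Bernoulli trial, P(success | data) = α/(α+β) = 0.7975.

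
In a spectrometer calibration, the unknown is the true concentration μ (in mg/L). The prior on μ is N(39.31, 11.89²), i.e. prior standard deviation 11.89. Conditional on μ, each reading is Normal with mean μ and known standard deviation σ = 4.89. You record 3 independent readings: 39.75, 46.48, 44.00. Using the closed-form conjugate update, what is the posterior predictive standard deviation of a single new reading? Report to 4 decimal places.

5.6087

For Normal data with known variance σ², a Normal(μ₀, σ₀²) prior on μ is conjugate. Posterior precision = 1/σ₀² + n/σ²; posterior mean is the precision-weighted average of μ₀ and x̄.
σ₀² = 11.89² = 141.3721, σ² = 4.89² = 23.9121; σ² + n·σ₀² = 23.9121 + 3·141.3721 = 448.0284.
Posterior precision = 1/σ₀² + n/σ² = 1/141.3721 + 3/23.9121 = (σ² + n·σ₀²)/(σ₀²σ²) = 448.0284/(141.3721·23.9121); posterior variance σₙ² = σ₀²σ²/(σ² + n·σ₀²) = 141.3721·23.9121/448.0284 = 7.545289.
Predictive variance for one new observation = σₙ² + σ² = 141.3721·23.9121/448.0284 + 23.9121 = σ²·(σ₀² + 448.0284)/448.0284 = 23.9121·589.4005/448.0284 = 31.457389; SD = √(23.9121·589.4005/448.0284) = 5.6087.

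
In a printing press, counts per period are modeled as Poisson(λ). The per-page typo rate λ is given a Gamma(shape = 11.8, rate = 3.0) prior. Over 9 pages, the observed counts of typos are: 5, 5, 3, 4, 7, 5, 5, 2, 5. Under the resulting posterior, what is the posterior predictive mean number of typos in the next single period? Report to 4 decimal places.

4.4000

With a Gamma(shape α, rate β) prior, the Poisson likelihood is conjugate: the posterior is Gamma(α + ΣXᵢ, β + n).
Sum of counts S = 41 over n = 9 pages.
Posterior: Gamma(α+S, β+n) = Gamma(11.8+41, 3.0+9) = Gamma(52.8, 12.0).
The predictive distribution for one future period is NegBinom with mean α/β = 4.4000.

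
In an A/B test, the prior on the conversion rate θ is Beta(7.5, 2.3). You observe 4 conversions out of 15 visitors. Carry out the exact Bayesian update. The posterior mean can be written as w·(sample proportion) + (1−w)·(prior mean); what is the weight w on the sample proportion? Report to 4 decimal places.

The Beta prior is conjugate to a Binomial/Bernoulli likelihood; the update adds successes to α and failures to β.
Posterior mean = (α₀+k)/(α₀+β₀+n) = [n/(α₀+β₀+n)]·(k/n) + [(α₀+β₀)/(α₀+β₀+n)]·α₀/(α₀+β₀), so only n and the prior enter the weight.
The weight on the data is w = n/(α₀+β₀+n) = 15/(7.5+2.3+15) = 15/24.8 = 0.6048.

0.6048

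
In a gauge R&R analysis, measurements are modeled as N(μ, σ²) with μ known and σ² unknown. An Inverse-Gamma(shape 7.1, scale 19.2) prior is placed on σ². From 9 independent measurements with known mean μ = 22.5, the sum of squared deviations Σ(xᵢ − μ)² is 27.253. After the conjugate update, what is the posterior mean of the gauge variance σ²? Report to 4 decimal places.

3.0968

With known mean μ and an Inverse-Gamma(α, β) prior on σ², the Normal likelihood is conjugate: posterior is Inv-Gamma(α + n/2, β + Σ(xᵢ−μ)²/2).
Posterior: Inv-Gamma(7.1 + 9/2, 19.2 + 27.253/2) = Inv-Gamma(11.60, 32.8265).
E[σ²|data] = β/(α−1) = 32.8265/10.60 = 3.0968.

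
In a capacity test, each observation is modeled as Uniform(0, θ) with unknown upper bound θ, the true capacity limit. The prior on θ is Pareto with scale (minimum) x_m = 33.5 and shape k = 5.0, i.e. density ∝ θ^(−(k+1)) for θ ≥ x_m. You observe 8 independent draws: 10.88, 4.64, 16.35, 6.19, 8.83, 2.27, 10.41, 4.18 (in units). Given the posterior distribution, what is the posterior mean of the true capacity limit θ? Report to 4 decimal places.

A Pareto(scale x_m, shape k) prior on the upper bound θ of Uniform(0, θ) is conjugate: posterior is Pareto(max(x_m, max xᵢ), k + n).
Sample maximum = 16.35; prior scale x_m = 33.5 → posterior scale = max = 33.50.
Posterior shape = 5.0 + 8 = 13.0.
E[θ|data] = k·x_m/(k−1) = 13.0·33.50/12.0 = 36.2917.

36.2917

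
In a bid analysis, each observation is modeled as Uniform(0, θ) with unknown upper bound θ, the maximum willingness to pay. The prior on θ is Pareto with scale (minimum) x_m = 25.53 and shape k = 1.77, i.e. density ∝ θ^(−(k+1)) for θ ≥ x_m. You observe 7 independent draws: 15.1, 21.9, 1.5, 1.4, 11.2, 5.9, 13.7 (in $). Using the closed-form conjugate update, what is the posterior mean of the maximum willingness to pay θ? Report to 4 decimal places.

A Pareto(scale x_m, shape k) prior on the upper bound θ of Uniform(0, θ) is conjugate: posterior is Pareto(max(x_m, max xᵢ), k + n).
Sample maximum = 21.9; prior scale x_m = 25.53 → posterior scale = max = 25.53.
Posterior shape = 1.77 + 7 = 8.77.
E[θ|data] = k·x_m/(k−1) = 8.77·25.53/7.77 = 28.8157.

28.8157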